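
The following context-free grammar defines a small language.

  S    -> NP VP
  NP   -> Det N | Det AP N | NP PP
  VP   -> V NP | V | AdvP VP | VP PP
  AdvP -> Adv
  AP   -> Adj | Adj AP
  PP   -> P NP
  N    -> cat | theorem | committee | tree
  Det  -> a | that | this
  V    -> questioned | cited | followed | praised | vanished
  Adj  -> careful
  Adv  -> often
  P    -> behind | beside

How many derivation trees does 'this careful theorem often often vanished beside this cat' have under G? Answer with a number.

Two of the 3 distinct bracketings:
[S [NP [Det this] [AP [Adj careful]] [N theorem]] [VP [AdvP [Adv often]] [VP [AdvP [Adv often]] [VP [VP [V vanished]] [PP [P beside] [NP [Det this] [N cat]]]]]]]
[S [NP [Det this] [AP [Adj careful]] [N theorem]] [VP [AdvP [Adv often]] [VP [VP [AdvP [Adv often]] [VP [V vanished]]] [PP [P beside] [NP [Det this] [N cat]]]]]]
The trees differ in how a recursive rule is bracketed over the same span.

3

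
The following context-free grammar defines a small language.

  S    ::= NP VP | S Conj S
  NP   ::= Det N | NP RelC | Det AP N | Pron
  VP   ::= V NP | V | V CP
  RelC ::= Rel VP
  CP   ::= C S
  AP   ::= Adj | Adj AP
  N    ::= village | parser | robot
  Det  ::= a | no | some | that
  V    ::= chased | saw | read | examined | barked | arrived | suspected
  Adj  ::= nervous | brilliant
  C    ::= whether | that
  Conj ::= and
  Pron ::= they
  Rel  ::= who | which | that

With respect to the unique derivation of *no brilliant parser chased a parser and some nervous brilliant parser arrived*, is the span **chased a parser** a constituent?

Yes

[S [S [NP [Det no] [AP [Adj brilliant]] [N parser]] [VP [V chased] [NP [Det a] [N parser]]]] [Conj and] [S [NP [Det some] [AP [Adj nervous] [AP [Adj brilliant]]] [N parser]] [VP [V arrived]]]]
The words 'chased a parser' are exhaustively dominated by a single VP node (built by VP → V NP), so they form a constituent.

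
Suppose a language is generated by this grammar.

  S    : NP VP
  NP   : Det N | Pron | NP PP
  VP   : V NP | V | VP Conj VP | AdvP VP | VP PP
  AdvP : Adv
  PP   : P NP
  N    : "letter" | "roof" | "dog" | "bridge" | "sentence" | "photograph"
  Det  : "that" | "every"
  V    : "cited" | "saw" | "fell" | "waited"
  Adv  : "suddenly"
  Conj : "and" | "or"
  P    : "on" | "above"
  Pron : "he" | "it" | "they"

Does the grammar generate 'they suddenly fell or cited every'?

For S → NP VP, the only prefix that parses as NP is 'they', but the remainder 'suddenly fell or cited every' is not a VP under these rules.

Ungrammatical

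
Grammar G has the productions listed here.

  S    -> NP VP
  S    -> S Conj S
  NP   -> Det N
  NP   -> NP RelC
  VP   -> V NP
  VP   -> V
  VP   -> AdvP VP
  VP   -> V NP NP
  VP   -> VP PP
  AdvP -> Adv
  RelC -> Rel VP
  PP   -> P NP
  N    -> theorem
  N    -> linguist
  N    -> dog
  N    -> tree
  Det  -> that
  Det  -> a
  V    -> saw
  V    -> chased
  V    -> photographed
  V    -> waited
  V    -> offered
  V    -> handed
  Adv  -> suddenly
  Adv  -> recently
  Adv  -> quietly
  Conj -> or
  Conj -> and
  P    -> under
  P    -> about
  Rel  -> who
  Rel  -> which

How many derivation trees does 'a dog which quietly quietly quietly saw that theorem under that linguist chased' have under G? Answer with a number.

4

Two of the 4 distinct bracketings:
[S [NP [NP [Det a] [N dog]] [RelC [Rel which] [VP [AdvP [Adv quietly]] [VP [AdvP [Adv quietly]] [VP [AdvP [Adv quietly]] [VP [VP [V saw] [NP [Det that] [N theorem]]] [PP [P under] [NP [Det that] [N linguist]]]]]]]]] [VP [V chased]]]
[S [NP [NP [Det a] [N dog]] [RelC [Rel which] [VP [AdvP [Adv quietly]] [VP [AdvP [Adv quietly]] [VP [VP [AdvP [Adv quietly]] [VP [V saw] [NP [Det that] [N theorem]]]] [PP [P under] [NP [Det that] [N linguist]]]]]]]] [VP [V chased]]]
The trees differ in how a recursive rule is bracketed over the same span.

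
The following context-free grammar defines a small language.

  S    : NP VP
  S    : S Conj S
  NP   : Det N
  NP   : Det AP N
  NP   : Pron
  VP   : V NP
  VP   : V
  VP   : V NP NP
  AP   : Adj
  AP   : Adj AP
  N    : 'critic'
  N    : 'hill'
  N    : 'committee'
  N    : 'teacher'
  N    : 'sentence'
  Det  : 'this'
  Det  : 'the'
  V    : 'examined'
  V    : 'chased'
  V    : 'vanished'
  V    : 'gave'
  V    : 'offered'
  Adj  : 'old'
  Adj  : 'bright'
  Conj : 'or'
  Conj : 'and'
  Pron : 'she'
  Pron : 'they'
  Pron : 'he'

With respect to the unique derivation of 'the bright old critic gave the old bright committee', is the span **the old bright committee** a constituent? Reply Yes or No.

[S [NP [Det the] [AP [Adj bright] [AP [Adj old]]] [N critic]] [VP [V gave] [NP [Det the] [AP [Adj old] [AP [Adj bright]]] [N committee]]]]
The words 'the old bright committee' are exhaustively dominated by a single NP node (built by NP → Det AP N), so they form a constituent.

Yes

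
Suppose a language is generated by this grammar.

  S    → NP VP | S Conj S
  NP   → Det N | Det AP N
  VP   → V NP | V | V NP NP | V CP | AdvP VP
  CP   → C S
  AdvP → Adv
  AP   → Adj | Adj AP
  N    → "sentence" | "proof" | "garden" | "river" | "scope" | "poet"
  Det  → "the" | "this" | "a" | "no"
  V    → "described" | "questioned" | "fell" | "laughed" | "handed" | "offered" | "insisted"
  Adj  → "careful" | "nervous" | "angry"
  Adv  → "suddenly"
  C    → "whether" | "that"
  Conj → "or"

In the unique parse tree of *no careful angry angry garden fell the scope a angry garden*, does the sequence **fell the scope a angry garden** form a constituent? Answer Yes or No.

[S [NP [Det no] [AP [Adj careful] [AP [Adj angry] [AP [Adj angry]]]] [N garden]] [VP [V fell] [NP [Det the] [N scope]] [NP [Det a] [AP [Adj angry]] [N garden]]]]
The words 'fell the scope a angry garden' are exhaustively dominated by a single VP node (built by VP → V NP NP), so they form a constituent.

Yes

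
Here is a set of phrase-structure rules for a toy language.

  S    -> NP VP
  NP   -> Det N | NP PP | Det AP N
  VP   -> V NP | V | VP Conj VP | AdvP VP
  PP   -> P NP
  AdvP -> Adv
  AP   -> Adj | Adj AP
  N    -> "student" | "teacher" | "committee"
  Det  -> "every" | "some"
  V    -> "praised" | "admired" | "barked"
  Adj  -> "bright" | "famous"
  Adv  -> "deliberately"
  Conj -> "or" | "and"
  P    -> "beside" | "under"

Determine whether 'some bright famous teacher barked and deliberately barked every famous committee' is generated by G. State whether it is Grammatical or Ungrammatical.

S
  NP
    Det: some
    AP
      Adj: bright
      AP
        Adj: famous
    N: teacher
  VP
    VP
      V: barked
    Conj: and
    VP
      AdvP
        Adv: deliberately
      VP
        V: barked
        NP
          Det: every
          AP
            Adj: famous
          N: committee
The bracketing above is licensed at every node by one of the given productions, with S at the root.

Grammatical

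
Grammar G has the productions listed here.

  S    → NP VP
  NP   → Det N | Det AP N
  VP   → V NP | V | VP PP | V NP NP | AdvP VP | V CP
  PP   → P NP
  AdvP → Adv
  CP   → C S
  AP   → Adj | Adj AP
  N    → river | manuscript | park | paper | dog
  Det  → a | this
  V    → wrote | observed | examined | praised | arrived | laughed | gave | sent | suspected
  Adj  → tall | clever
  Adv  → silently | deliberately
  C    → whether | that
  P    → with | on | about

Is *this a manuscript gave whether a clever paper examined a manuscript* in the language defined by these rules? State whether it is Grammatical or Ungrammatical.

Ungrammatical

A Det word can never sit immediately before a Det word in any string this grammar generates, so the substring 'this a' rules out a derivation.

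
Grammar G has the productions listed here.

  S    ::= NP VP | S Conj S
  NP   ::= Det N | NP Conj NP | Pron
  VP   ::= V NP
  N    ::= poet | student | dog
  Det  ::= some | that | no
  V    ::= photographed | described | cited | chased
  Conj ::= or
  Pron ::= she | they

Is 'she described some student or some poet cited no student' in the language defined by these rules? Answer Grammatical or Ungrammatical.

[S [S [NP [Pron she]] [VP [V described] [NP [Det some] [N student]]]] [Conj or] [S [NP [Det some] [N poet]] [VP [V cited] [NP [Det no] [N student]]]]]
Each bracket corresponds to one application of a listed rule, so the string is derivable from S.

Grammatical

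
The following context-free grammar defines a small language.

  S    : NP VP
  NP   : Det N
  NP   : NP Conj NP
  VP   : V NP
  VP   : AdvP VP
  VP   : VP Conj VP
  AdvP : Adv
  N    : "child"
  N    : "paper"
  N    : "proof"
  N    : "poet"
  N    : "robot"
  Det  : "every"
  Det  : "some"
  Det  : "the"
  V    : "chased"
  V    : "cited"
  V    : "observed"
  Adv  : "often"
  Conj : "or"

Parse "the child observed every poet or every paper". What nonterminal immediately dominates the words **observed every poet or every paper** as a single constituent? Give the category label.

VP

[S [NP [Det the] [N child]] [VP [V observed] [NP [NP [Det every] [N poet]] [Conj or] [NP [Det every] [N paper]]]]]
The span 'observed every poet or every paper' is the VP node built by VP → V NP.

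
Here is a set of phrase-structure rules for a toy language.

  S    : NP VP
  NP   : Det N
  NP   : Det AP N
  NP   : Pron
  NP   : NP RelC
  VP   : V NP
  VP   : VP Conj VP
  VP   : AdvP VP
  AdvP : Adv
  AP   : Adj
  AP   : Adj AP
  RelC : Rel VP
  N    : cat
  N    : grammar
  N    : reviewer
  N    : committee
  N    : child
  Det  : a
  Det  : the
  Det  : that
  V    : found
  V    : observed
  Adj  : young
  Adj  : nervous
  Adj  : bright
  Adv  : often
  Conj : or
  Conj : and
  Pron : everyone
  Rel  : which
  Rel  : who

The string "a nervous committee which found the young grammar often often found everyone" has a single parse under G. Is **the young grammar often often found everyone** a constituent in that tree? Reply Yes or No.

No

[S [NP [NP [Det a] [AP [Adj nervous]] [N committee]] [RelC [Rel which] [VP [V found] [NP [Det the] [AP [Adj young]] [N grammar]]]]] [VP [AdvP [Adv often]] [VP [AdvP [Adv often]] [VP [V found] [NP [Pron everyone]]]]]]
The smallest constituent containing 'the young grammar often often found everyone' is the S spanning 'a nervous committee which found the young grammar often often found everyone'; no single node in the tree dominates exactly the given words.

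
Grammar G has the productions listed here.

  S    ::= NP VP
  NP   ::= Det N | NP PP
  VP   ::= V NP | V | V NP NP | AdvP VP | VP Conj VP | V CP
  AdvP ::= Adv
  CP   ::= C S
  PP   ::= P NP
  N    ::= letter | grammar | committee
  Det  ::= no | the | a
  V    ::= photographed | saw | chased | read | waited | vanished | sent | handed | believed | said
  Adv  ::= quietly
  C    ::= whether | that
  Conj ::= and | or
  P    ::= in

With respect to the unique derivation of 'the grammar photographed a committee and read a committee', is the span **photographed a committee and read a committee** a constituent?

Yes

[S [NP [Det the] [N grammar]] [VP [VP [V photographed] [NP [Det a] [N committee]]] [Conj and] [VP [V read] [NP [Det a] [N committee]]]]]
The words 'photographed a committee and read a committee' are exhaustively dominated by a single VP node (built by VP → VP Conj VP), so they form a constituent.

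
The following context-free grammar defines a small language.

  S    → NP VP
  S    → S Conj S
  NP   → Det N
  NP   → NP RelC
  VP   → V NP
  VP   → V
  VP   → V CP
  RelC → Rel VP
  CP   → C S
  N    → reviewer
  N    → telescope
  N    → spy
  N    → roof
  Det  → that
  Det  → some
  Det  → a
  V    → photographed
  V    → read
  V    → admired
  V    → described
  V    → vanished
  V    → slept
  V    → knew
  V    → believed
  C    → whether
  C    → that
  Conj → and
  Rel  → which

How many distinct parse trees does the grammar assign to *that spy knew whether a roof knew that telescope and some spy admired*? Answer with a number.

The two bracketings:
[S [NP [Det that] [N spy]] [VP [V knew] [CP [C whether] [S [S [NP [Det a] [N roof]] [VP [V knew] [NP [Det that] [N telescope]]]] [Conj and] [S [NP [Det some] [N spy]] [VP [V admired]]]]]]]
[S [S [NP [Det that] [N spy]] [VP [V knew] [CP [C whether] [S [NP [Det a] [N roof]] [VP [V knew] [NP [Det that] [N telescope]]]]]]] [Conj and] [S [NP [Det some] [N spy]] [VP [V admired]]]]
The trees differ in how a recursive rule is bracketed over the same span.

2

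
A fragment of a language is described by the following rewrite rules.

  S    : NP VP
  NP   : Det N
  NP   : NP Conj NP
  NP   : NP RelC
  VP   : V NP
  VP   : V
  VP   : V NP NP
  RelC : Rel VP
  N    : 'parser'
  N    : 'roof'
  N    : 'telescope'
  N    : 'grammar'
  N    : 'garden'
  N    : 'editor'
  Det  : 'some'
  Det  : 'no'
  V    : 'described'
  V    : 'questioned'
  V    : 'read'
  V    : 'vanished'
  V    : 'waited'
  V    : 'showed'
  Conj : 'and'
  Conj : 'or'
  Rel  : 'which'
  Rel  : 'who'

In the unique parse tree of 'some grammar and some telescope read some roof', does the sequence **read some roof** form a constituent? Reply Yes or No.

Yes

[S [NP [NP [Det some] [N grammar]] [Conj and] [NP [Det some] [N telescope]]] [VP [V read] [NP [Det some] [N roof]]]]
The words 'read some roof' are exhaustively dominated by a single VP node (built by VP → V NP), so they form a constituent.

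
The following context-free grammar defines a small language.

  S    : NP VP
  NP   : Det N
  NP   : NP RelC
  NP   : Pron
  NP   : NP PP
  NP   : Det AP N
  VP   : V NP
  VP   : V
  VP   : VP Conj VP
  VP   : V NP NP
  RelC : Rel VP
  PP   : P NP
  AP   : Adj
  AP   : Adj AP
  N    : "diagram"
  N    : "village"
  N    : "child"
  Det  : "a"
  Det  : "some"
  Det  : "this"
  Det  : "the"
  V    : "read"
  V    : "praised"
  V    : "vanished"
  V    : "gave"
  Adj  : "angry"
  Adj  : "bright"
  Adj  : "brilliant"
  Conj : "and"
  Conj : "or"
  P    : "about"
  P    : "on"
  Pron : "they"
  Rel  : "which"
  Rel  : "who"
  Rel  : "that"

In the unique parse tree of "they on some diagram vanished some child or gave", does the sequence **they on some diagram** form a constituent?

Yes

[S [NP [NP [Pron they]] [PP [P on] [NP [Det some] [N diagram]]]] [VP [VP [V vanished] [NP [Det some] [N child]]] [Conj or] [VP [V gave]]]]
The words 'they on some diagram' are exhaustively dominated by a single NP node (built by NP → NP PP), so they form a constituent.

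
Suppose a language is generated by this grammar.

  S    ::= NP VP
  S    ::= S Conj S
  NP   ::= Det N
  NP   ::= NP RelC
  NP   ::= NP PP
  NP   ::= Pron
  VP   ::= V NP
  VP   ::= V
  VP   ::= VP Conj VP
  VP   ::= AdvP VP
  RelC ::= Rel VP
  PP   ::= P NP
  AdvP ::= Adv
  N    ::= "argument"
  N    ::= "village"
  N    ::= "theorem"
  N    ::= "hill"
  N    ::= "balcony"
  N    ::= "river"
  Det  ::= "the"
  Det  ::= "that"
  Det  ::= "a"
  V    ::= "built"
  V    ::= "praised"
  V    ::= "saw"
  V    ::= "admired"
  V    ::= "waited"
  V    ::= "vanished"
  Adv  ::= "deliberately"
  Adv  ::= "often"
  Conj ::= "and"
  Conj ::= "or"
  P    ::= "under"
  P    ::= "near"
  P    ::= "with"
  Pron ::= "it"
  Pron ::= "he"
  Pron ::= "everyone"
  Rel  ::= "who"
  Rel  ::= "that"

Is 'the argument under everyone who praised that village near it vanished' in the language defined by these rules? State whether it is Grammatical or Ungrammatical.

Grammatical

[S [NP [NP [NP [Det the] [N argument]] [PP [P under] [NP [Pron everyone]]]] [RelC [Rel who] [VP [V praised] [NP [NP [Det that] [N village]] [PP [P near] [NP [Pron it]]]]]]] [VP [V vanished]]]
The bracketing above is licensed at every node by one of the given productions, with S at the root.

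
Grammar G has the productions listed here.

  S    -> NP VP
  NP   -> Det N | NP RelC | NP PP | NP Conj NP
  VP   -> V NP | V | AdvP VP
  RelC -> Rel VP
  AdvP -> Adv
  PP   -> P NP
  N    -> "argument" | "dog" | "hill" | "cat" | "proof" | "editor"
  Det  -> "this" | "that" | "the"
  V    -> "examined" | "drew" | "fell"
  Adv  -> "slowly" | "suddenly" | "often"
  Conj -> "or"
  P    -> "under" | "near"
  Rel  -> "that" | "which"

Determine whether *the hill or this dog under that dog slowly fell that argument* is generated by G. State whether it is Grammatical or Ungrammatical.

Grammatical

[S [NP [NP [NP [Det the] [N hill]] [Conj or] [NP [Det this] [N dog]]] [PP [P under] [NP [Det that] [N dog]]]] [VP [AdvP [Adv slowly]] [VP [V fell] [NP [Det that] [N argument]]]]]
Each bracket corresponds to one application of a listed rule, so the string is derivable from S.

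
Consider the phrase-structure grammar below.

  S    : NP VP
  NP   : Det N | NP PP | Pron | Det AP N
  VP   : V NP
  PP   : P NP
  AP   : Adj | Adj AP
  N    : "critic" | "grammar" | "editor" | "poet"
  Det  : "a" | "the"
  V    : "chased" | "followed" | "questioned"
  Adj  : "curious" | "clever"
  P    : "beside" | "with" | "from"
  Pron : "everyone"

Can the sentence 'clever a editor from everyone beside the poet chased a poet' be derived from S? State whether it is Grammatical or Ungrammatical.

Ungrammatical

An Adj word can never sit immediately before a Det word in any string this grammar generates, so the substring 'clever a' rules out a derivation.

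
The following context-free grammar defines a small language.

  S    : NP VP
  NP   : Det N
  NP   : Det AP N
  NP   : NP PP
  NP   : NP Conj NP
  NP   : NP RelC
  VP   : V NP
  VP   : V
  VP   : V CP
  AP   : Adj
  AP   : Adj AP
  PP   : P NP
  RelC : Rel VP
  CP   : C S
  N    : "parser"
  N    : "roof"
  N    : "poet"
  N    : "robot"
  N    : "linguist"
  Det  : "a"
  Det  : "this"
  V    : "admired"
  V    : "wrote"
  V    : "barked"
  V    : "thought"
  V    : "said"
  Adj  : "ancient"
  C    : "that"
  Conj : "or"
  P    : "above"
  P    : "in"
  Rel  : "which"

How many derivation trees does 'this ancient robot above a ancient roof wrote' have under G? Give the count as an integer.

1

[S [NP [NP [Det this] [AP [Adj ancient]] [N robot]] [PP [P above] [NP [Det a] [AP [Adj ancient]] [N roof]]]] [VP [V wrote]]]
No rule offers an alternative attachment or grouping for any span, so this is the only derivation.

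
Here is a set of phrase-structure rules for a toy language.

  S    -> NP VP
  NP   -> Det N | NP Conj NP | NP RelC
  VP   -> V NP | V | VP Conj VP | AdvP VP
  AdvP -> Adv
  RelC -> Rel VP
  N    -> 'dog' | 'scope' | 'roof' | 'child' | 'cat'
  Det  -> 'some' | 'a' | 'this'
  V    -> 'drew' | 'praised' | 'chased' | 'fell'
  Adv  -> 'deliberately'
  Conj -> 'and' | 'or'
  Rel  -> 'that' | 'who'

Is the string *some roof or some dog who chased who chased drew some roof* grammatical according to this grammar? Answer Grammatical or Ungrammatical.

Grammatical

S
  NP
    NP
      Det: some
      N: roof
    Conj: or
    NP
      NP
        NP
          Det: some
          N: dog
        RelC
          Rel: who
          VP
            V: chased
      RelC
        Rel: who
        VP
          V: chased
  VP
    V: drew
    NP
      Det: some
      N: roof
Every word is introduced by a lexical rule and the phrasal rules combine the resulting categories into a single S.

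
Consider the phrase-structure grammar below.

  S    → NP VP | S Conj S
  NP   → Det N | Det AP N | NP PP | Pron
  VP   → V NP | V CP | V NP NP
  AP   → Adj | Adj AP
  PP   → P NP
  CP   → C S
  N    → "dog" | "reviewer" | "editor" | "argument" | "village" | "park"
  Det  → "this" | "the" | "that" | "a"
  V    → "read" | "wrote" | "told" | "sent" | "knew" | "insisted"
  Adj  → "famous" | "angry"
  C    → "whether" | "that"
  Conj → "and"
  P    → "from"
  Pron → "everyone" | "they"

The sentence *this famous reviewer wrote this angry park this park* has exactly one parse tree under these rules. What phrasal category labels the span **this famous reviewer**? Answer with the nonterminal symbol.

NP

S
  NP
    Det: this
    AP
      Adj: famous
    N: reviewer
  VP
    V: wrote
    NP
      Det: this
      AP
        Adj: angry
      N: park
    NP
      Det: this
      N: park
The span 'this famous reviewer' is the NP node built by NP → Det AP N.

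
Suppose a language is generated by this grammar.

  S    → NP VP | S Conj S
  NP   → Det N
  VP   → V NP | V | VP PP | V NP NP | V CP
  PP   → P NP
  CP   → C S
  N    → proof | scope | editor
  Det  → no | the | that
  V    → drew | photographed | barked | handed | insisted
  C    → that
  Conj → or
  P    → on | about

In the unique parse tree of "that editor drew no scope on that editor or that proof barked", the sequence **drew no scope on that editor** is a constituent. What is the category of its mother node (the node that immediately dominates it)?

S
  S
    NP
      Det: that
      N: editor
    VP
      VP
        V: drew
        NP
          Det: no
          N: scope
      PP
        P: on
        NP
          Det: that
          N: editor
  Conj: or
  S
    NP
      Det: that
      N: proof
    VP
      V: barked
The span 'drew no scope on that editor' is the VP node built by VP → VP PP.
Its mother is the S built by S → NP VP.

S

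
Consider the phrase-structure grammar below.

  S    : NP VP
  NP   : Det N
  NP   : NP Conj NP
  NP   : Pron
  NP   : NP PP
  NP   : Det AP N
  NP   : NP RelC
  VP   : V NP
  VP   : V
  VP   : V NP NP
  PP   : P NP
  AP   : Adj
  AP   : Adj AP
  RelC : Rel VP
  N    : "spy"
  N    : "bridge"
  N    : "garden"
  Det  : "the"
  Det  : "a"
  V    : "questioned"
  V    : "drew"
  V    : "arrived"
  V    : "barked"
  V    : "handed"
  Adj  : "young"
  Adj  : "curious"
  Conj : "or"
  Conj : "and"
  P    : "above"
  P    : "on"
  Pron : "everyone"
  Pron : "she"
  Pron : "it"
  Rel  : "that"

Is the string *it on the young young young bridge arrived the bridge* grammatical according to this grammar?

[S [NP [NP [Pron it]] [PP [P on] [NP [Det the] [AP [Adj young] [AP [Adj young] [AP [Adj young]]]] [N bridge]]]] [VP [V arrived] [NP [Det the] [N bridge]]]]
Each bracket corresponds to one application of a listed rule, so the string is derivable from S.

Grammatical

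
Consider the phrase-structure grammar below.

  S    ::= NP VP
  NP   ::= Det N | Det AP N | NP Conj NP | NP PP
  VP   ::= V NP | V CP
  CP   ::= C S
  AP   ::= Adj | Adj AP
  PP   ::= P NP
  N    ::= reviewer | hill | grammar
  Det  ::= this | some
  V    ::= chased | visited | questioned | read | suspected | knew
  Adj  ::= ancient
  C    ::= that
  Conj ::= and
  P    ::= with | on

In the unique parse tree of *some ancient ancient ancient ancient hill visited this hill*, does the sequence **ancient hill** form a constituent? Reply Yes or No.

No

[S [NP [Det some] [AP [Adj ancient] [AP [Adj ancient] [AP [Adj ancient] [AP [Adj ancient]]]]] [N hill]] [VP [V visited] [NP [Det this] [N hill]]]]
The smallest constituent containing 'ancient hill' is the NP spanning 'some ancient ancient ancient ancient hill'; no single node in the tree dominates exactly the given words.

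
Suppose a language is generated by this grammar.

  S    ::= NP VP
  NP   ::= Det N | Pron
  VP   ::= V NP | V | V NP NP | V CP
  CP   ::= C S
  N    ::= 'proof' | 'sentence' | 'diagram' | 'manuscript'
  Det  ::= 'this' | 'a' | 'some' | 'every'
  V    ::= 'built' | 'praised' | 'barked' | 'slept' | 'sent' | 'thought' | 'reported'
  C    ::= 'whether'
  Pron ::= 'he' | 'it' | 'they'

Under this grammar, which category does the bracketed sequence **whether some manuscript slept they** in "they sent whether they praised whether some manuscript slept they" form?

CP

S
  NP
    Pron: they
  VP
    V: sent
    CP
      C: whether
      S
        NP
          Pron: they
        VP
          V: praised
          CP
            C: whether
            S
              NP
                Det: some
                N: manuscript
              VP
                V: slept
                NP
                  Pron: they
The span 'whether some manuscript slept they' is the CP node built by CP → C S.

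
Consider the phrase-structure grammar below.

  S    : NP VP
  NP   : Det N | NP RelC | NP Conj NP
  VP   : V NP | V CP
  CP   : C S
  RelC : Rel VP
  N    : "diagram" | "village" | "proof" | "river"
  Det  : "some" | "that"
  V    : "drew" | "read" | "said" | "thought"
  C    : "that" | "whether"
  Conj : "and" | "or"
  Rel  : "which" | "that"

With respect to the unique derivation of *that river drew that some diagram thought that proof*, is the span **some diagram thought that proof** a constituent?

Yes

[S [NP [Det that] [N river]] [VP [V drew] [CP [C that] [S [NP [Det some] [N diagram]] [VP [V thought] [NP [Det that] [N proof]]]]]]]
The words 'some diagram thought that proof' are exhaustively dominated by a single S node (built by S → NP VP), so they form a constituent.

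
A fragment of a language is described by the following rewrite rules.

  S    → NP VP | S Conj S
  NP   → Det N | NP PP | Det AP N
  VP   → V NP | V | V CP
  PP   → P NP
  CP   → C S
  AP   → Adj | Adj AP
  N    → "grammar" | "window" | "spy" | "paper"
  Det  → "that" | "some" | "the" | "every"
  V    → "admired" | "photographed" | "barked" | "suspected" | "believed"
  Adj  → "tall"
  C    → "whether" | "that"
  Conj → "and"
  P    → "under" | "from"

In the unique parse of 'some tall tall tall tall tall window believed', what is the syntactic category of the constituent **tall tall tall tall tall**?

[S [NP [Det some] [AP [Adj tall] [AP [Adj tall] [AP [Adj tall] [AP [Adj tall] [AP [Adj tall]]]]]] [N window]] [VP [V believed]]]
The span 'tall tall tall tall tall' is the AP node built by AP → Adj AP.

AP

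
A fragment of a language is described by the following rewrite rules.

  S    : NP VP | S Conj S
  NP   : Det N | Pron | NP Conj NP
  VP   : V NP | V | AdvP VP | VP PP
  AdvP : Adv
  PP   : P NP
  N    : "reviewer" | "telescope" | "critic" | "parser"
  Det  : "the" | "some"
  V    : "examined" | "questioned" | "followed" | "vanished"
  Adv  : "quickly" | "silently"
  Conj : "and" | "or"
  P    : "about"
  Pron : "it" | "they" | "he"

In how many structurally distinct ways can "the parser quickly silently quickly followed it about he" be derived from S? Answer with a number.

4

Two of the 4 distinct bracketings:
[S [NP [Det the] [N parser]] [VP [AdvP [Adv quickly]] [VP [AdvP [Adv silently]] [VP [AdvP [Adv quickly]] [VP [VP [V followed] [NP [Pron it]]] [PP [P about] [NP [Pron he]]]]]]]]
[S [NP [Det the] [N parser]] [VP [AdvP [Adv quickly]] [VP [AdvP [Adv silently]] [VP [VP [AdvP [Adv quickly]] [VP [V followed] [NP [Pron it]]]] [PP [P about] [NP [Pron he]]]]]]]
The trees differ in how a recursive rule is bracketed over the same span.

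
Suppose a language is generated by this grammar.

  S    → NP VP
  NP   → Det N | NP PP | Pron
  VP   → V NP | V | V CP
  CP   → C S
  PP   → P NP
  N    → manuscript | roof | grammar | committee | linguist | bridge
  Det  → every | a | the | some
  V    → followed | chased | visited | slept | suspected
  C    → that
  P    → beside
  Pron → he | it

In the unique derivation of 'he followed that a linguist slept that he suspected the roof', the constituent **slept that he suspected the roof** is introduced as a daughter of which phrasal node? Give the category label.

[S [NP [Pron he]] [VP [V followed] [CP [C that] [S [NP [Det a] [N linguist]] [VP [V slept] [CP [C that] [S [NP [Pron he]] [VP [V suspected] [NP [Det the] [N roof]]]]]]]]]]
The span 'slept that he suspected the roof' is the VP node built by VP → V CP.
Its mother is the S built by S → NP VP.

S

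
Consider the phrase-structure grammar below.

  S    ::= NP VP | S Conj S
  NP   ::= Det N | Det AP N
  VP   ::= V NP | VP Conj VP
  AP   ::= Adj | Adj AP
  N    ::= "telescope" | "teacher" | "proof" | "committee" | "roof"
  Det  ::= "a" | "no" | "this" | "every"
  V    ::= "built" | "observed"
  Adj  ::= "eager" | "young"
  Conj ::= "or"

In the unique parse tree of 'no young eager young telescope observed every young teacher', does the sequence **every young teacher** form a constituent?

[S [NP [Det no] [AP [Adj young] [AP [Adj eager] [AP [Adj young]]]] [N telescope]] [VP [V observed] [NP [Det every] [AP [Adj young]] [N teacher]]]]
The words 'every young teacher' are exhaustively dominated by a single NP node (built by NP → Det AP N), so they form a constituent.

Yes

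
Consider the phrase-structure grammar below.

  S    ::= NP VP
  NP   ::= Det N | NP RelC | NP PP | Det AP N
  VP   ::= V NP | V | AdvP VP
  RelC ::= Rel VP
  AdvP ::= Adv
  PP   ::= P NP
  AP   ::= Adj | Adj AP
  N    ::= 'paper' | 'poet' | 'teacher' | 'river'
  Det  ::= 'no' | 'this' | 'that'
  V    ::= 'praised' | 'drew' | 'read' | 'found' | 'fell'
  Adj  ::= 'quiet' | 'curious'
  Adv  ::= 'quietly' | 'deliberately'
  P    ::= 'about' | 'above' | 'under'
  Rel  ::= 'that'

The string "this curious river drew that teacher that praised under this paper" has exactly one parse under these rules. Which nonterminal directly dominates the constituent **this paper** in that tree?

S
  NP
    Det: this
    AP
      Adj: curious
    N: river
  VP
    V: drew
    NP
      NP
        NP
          Det: that
          N: teacher
        RelC
          Rel: that
          VP
            V: praised
      PP
        P: under
        NP
          Det: this
          N: paper
The span 'this paper' is the NP node built by NP → Det N.
Its mother is the PP built by PP → P NP.

PP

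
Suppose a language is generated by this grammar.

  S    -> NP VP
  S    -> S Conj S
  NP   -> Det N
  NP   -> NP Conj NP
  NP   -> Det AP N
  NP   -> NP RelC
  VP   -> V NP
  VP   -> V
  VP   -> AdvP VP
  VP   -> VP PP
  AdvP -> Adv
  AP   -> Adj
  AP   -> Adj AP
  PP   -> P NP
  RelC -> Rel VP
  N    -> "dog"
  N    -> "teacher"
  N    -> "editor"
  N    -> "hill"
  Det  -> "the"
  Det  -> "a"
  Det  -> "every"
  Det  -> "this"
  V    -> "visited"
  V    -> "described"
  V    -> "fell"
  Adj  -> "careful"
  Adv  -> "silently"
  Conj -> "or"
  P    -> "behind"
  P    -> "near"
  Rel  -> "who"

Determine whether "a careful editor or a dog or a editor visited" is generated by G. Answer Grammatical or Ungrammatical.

[S [NP [NP [Det a] [AP [Adj careful]] [N editor]] [Conj or] [NP [NP [Det a] [N dog]] [Conj or] [NP [Det a] [N editor]]]] [VP [V visited]]]
The bracketing above is licensed at every node by one of the given productions, with S at the root.

Grammatical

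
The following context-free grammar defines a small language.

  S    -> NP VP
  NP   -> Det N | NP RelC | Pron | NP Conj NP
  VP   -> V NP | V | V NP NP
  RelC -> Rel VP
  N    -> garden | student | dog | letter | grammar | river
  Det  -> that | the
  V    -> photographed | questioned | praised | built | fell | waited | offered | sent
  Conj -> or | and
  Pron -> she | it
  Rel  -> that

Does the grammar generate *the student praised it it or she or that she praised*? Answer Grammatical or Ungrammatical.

Ungrammatical

A Det/Rel word can never sit immediately before a Pron word in any string this grammar generates, so the substring 'that she' rules out a derivation.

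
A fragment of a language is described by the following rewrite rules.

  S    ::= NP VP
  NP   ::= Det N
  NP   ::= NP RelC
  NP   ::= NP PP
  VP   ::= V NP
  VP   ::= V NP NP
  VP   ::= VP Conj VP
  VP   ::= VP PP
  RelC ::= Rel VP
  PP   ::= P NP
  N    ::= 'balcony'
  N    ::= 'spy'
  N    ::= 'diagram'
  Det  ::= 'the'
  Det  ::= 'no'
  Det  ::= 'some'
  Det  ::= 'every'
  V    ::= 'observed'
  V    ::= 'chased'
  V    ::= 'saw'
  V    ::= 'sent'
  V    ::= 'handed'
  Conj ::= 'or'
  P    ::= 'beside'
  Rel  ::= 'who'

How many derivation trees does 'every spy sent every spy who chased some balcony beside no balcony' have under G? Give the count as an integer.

4

Two of the 4 distinct bracketings:
[S [NP [Det every] [N spy]] [VP [V sent] [NP [NP [Det every] [N spy]] [RelC [Rel who] [VP [V chased] [NP [NP [Det some] [N balcony]] [PP [P beside] [NP [Det no] [N balcony]]]]]]]]]
[S [NP [Det every] [N spy]] [VP [V sent] [NP [NP [Det every] [N spy]] [RelC [Rel who] [VP [VP [V chased] [NP [Det some] [N balcony]]] [PP [P beside] [NP [Det no] [N balcony]]]]]]]]
The difference turns on whether NP → NP PP is used at the relevant span, versus an alternative expansion of NP.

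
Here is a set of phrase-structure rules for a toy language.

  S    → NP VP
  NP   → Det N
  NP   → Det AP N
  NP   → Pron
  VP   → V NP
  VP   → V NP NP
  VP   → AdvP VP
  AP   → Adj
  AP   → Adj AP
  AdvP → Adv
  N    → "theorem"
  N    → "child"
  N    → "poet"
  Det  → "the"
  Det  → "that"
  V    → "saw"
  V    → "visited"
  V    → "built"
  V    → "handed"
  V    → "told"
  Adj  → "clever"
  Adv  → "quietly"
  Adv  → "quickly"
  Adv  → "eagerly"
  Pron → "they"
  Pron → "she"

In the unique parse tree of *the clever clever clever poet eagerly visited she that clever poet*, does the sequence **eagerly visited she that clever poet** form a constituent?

Yes

[S [NP [Det the] [AP [Adj clever] [AP [Adj clever] [AP [Adj clever]]]] [N poet]] [VP [AdvP [Adv eagerly]] [VP [V visited] [NP [Pron she]] [NP [Det that] [AP [Adj clever]] [N poet]]]]]
The words 'eagerly visited she that clever poet' are exhaustively dominated by a single VP node (built by VP → AdvP VP), so they form a constituent.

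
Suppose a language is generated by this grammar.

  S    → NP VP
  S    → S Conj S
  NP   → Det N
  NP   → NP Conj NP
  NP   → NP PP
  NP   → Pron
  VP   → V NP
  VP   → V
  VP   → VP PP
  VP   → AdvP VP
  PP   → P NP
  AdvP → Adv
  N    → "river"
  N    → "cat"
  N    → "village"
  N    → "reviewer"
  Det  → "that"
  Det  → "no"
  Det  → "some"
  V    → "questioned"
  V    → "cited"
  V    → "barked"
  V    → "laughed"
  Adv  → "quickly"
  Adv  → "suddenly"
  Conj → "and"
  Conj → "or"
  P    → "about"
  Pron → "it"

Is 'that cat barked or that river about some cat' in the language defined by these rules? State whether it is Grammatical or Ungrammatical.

Ungrammatical

For S → NP VP, the only prefix that parses as NP is 'that cat', but the remainder 'barked or that river about some cat' is not a VP under these rules. The alternative S rule S → S Conj S likewise has no satisfying split.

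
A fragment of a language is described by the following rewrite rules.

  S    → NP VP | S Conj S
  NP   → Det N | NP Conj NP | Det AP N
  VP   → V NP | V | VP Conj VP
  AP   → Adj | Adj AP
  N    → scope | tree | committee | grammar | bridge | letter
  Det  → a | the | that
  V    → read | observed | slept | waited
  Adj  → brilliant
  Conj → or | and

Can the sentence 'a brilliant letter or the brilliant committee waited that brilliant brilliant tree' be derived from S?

Grammatical

S
  NP
    NP
      Det: a
      AP
        Adj: brilliant
      N: letter
    Conj: or
    NP
      Det: the
      AP
        Adj: brilliant
      N: committee
  VP
    V: waited
    NP
      Det: that
      AP
        Adj: brilliant
        AP
          Adj: brilliant
      N: tree
Every word is introduced by a lexical rule and the phrasal rules combine the resulting categories into a single S.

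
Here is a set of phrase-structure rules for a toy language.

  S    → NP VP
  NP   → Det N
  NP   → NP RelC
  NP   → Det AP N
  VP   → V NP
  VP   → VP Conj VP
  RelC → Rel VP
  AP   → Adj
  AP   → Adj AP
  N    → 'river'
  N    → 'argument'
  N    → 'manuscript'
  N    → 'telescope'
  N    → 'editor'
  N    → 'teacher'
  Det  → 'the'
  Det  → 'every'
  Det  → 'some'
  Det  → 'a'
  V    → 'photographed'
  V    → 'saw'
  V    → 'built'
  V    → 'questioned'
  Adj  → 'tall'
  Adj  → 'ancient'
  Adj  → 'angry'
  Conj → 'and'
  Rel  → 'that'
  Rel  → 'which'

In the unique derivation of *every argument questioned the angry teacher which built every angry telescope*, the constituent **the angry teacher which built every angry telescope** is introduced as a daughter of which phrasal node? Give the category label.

S
  NP
    Det: every
    N: argument
  VP
    V: questioned
    NP
      NP
        Det: the
        AP
          Adj: angry
        N: teacher
      RelC
        Rel: which
        VP
          V: built
          NP
            Det: every
            AP
              Adj: angry
            N: telescope
The span 'the angry teacher which built every angry telescope' is the NP node built by NP → NP RelC.
Its mother is the VP built by VP → V NP.

VP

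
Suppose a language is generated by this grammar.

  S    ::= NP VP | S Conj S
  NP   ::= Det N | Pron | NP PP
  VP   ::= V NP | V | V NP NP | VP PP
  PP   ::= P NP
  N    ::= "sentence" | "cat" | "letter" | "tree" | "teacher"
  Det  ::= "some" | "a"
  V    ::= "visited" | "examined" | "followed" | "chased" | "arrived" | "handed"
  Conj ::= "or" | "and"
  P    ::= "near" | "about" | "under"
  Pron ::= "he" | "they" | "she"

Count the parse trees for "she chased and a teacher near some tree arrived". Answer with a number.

[S [S [NP [Pron she]] [VP [V chased]]] [Conj and] [S [NP [NP [Det a] [N teacher]] [PP [P near] [NP [Det some] [N tree]]]] [VP [V arrived]]]]
No rule offers an alternative attachment or grouping for any span, so this is the only derivation.

1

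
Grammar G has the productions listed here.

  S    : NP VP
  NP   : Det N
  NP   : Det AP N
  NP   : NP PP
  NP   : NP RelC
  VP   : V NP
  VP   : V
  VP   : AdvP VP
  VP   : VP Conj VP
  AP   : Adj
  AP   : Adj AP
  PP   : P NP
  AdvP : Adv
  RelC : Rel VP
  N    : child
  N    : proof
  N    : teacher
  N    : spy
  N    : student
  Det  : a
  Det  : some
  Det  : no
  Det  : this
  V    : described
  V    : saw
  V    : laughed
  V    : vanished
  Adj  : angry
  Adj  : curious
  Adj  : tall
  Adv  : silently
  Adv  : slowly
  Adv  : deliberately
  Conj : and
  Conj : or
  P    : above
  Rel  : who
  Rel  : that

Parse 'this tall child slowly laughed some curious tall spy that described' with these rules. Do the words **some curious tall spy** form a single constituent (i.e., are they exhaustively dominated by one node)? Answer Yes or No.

[S [NP [Det this] [AP [Adj tall]] [N child]] [VP [AdvP [Adv slowly]] [VP [V laughed] [NP [NP [Det some] [AP [Adj curious] [AP [Adj tall]]] [N spy]] [RelC [Rel that] [VP [V described]]]]]]]
The words 'some curious tall spy' are exhaustively dominated by a single NP node (built by NP → Det AP N), so they form a constituent.

Yes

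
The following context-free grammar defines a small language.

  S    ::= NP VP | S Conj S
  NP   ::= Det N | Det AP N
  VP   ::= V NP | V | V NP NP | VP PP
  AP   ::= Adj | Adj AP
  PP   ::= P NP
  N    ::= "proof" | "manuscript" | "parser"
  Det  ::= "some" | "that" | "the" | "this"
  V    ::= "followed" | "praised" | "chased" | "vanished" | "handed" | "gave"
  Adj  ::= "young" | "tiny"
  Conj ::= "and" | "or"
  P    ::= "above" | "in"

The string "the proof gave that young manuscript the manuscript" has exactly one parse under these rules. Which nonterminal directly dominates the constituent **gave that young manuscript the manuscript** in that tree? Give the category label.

S

[S [NP [Det the] [N proof]] [VP [V gave] [NP [Det that] [AP [Adj young]] [N manuscript]] [NP [Det the] [N manuscript]]]]
The span 'gave that young manuscript the manuscript' is the VP node built by VP → V NP NP.
Its mother is the S built by S → NP VP.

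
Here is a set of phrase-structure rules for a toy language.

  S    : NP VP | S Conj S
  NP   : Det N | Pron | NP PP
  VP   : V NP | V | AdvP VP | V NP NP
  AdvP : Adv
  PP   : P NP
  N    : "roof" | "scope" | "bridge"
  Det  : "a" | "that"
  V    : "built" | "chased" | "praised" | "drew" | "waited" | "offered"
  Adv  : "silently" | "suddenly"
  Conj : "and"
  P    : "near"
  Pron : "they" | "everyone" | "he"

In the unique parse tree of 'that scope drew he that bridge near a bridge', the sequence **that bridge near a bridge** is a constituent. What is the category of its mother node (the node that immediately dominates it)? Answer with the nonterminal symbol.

VP

S
  NP
    Det: that
    N: scope
  VP
    V: drew
    NP
      Pron: he
    NP
      NP
        Det: that
        N: bridge
      PP
        P: near
        NP
          Det: a
          N: bridge
The span 'that bridge near a bridge' is the NP node built by NP → NP PP.
Its mother is the VP built by VP → V NP NP.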